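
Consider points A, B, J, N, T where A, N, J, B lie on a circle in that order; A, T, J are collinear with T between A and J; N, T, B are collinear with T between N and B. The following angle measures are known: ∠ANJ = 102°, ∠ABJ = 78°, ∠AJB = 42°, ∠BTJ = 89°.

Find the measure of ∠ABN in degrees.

1. ∠BAJ = 60°  [△AJB]
2. ∠ATB = 91°  [linear pair at T on AJ]
3. ∠ABN = 29°  [△ATB]

∠ABN = 29°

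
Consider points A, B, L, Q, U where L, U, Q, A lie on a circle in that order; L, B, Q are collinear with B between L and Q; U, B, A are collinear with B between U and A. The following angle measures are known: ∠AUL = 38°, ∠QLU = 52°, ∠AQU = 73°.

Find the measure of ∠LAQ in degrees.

1. ∠AQL = 38°  [same arc LA]
2. ∠QAU = 52°  [same arc UQ]
3. ∠AUQ = 55°  [△UQA]
4. ∠ALQ = 55°  [same arc QA]
5. ∠LAQ = 87°  [△LQA]

∠LAQ = 87°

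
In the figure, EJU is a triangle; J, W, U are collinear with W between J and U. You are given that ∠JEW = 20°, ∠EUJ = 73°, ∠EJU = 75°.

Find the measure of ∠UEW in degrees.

∠UEW = 12°

1. ∠EUW = 73°  [W on ray UJ]
2. ∠EJW = 75°  [W on ray JU]
3. ∠EWJ = 85°  [△EJW]
4. ∠EWU = 95°  [linear pair at W on JU]
5. ∠UEW = 12°  [△EWU]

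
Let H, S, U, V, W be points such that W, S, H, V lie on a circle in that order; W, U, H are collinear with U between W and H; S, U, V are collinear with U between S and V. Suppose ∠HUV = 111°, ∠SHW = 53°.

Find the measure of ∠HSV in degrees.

1. ∠SUW = 111°  [vertical angles at U]
2. ∠HUS = 69°  [linear pair at U on WH]
3. ∠HSV = 58°  [△SUH]

∠HSV = 58°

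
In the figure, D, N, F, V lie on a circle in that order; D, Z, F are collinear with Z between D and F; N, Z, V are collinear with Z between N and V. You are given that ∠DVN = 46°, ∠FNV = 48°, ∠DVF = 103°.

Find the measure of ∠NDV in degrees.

∠NDV = 105°

1. ∠FDV = 48°  [same arc FV]
2. ∠DFV = 29°  [△DFV]
3. ∠DNV = 29°  [same arc DV]
4. ∠NDV = 105°  [△DNV]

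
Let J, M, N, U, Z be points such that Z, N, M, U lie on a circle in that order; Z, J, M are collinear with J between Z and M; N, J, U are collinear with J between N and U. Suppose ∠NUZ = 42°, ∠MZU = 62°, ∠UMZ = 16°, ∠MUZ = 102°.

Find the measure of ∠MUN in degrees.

1. ∠NMZ = 42°  [same arc ZN]
2. ∠MNZ = 78°  [cyclic ZNMU, opposite ∠N+∠U]
3. ∠MZN = 60°  [△ZNM]
4. ∠MUN = 60°  [same arc NM]

∠MUN = 60°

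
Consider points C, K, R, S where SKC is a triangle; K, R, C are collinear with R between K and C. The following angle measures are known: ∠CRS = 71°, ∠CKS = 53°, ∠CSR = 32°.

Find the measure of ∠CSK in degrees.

1. ∠RCS = 77°  [△SRC]
2. ∠KCS = 77°  [R on ray CK]
3. ∠CSK = 50°  [△SKC]

∠CSK = 50°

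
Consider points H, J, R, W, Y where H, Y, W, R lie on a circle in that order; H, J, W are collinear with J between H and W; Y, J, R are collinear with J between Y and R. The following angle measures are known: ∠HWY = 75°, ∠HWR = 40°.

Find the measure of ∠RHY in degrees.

∠RHY = 65°

1. ∠HRY = 75°  [same arc HY]
2. ∠HYR = 40°  [same arc HR]
3. ∠RHY = 65°  [△HYR]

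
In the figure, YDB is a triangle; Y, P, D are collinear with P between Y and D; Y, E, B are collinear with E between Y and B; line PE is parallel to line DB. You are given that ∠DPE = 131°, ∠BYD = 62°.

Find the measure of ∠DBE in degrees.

∠DBE = 69°

1. ∠EPY = 49°  [linear pair at P on YD]
2. ∠EYP = 62°  [P on YD, E on YB]
3. ∠PEY = 69°  [△YPE]
4. ∠BEP = 111°  [linear pair at E on YB]
5. ∠DBE = 69°  [PE∥DB, co-interior at B–E]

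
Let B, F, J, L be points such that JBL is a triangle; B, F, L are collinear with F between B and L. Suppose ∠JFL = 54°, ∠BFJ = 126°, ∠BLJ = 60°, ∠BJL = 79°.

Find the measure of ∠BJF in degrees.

∠BJF = 13°

1. ∠JBL = 41°  [△JBL]
2. ∠FBJ = 41°  [F on ray BL]
3. ∠BJF = 13°  [△JBF]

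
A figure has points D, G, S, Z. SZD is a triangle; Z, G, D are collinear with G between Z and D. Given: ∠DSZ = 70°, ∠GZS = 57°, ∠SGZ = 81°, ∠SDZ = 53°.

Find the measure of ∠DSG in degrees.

1. ∠DGS = 99°  [linear pair at G on ZD]
2. ∠GDS = 53°  [G on ray DZ]
3. ∠DSG = 28°  [△SGD]

∠DSG = 28°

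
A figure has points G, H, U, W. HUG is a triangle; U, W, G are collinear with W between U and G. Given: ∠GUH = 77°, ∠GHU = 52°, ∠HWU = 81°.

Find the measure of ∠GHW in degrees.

∠GHW = 30°

1. ∠HGU = 51°  [△HUG]
2. ∠GWH = 99°  [linear pair at W on UG]
3. ∠HGW = 51°  [W on ray GU]
4. ∠GHW = 30°  [△HWG]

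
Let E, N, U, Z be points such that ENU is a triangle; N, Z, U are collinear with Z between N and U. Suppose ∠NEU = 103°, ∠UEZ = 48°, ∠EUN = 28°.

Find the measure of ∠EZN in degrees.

1. ∠EUZ = 28°  [Z on ray UN]
2. ∠EZU = 104°  [△EZU]
3. ∠EZN = 76°  [linear pair at Z on NU]

∠EZN = 76°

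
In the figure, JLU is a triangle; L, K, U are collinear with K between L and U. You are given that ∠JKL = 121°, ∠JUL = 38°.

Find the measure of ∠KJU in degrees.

1. ∠JKU = 59°  [linear pair at K on LU]
2. ∠JUK = 38°  [K on ray UL]
3. ∠KJU = 83°  [△JKU]

∠KJU = 83°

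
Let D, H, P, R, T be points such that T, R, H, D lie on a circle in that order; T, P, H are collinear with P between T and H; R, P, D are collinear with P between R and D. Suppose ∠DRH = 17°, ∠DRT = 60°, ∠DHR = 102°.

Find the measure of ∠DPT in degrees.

∠DPT = 121°

1. ∠HDR = 61°  [△RHD]
2. ∠DHT = 60°  [same arc TD]
3. ∠DPH = 59°  [△HPD]
4. ∠DPT = 121°  [linear pair at P on TH]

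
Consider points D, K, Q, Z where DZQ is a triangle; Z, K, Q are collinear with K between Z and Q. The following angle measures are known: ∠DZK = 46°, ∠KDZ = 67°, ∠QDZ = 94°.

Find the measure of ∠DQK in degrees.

1. ∠DZQ = 46°  [K on ray ZQ]
2. ∠DQZ = 40°  [△DZQ]
3. ∠DQK = 40°  [K on ray QZ]

∠DQK = 40°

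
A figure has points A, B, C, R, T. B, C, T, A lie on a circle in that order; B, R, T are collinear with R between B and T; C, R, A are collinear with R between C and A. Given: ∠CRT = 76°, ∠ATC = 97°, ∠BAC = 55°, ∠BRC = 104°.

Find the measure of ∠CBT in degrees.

∠CBT = 34°

1. ∠ABC = 83°  [cyclic BCTA, opposite ∠B+∠T]
2. ∠ACB = 42°  [△BCA]
3. ∠CBT = 34°  [△BRC]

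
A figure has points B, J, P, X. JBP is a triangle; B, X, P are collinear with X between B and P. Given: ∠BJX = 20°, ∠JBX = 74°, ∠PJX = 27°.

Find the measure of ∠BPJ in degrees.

∠BPJ = 59°

1. ∠BXJ = 86°  [△JBX]
2. ∠JXP = 94°  [linear pair at X on BP]
3. ∠JPX = 59°  [△JXP]
4. ∠BPJ = 59°  [X on ray PB]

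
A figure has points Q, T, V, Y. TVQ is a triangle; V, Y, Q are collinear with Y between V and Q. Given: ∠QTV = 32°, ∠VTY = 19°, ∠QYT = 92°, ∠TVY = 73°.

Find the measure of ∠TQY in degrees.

∠TQY = 75°

1. ∠QVT = 73°  [Y on ray VQ]
2. ∠TQV = 75°  [△TVQ]
3. ∠TQY = 75°  [Y on ray QV]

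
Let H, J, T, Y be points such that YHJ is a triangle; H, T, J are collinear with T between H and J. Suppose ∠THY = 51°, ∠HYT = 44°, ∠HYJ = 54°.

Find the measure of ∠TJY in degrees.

∠TJY = 75°

1. ∠JHY = 51°  [T on ray HJ]
2. ∠HJY = 75°  [△YHJ]
3. ∠TJY = 75°  [T on ray JH]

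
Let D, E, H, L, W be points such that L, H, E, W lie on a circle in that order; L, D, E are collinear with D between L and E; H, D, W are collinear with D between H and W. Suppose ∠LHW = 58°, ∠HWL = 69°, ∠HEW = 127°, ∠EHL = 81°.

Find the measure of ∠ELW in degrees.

1. ∠LEW = 58°  [same arc LW]
2. ∠EWL = 99°  [cyclic LHEW, opposite ∠H+∠W]
3. ∠ELW = 23°  [△LEW]

∠ELW = 23°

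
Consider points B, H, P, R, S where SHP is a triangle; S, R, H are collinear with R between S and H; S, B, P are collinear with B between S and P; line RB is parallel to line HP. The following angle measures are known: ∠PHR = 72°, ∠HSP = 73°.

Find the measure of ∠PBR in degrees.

∠PBR = 145°

1. ∠PHS = 72°  [R on ray HS]
2. ∠HPS = 35°  [△SHP]
3. ∠RBS = 35°  [RB∥HP, corresponding at B]
4. ∠PBR = 145°  [linear pair at B on SP]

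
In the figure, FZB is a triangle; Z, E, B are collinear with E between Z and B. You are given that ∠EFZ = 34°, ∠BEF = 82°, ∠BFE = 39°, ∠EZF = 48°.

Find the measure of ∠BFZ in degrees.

1. ∠EBF = 59°  [△FEB]
2. ∠BZF = 48°  [E on ray ZB]
3. ∠FBZ = 59°  [E on ray BZ]
4. ∠BFZ = 73°  [△FZB]

∠BFZ = 73°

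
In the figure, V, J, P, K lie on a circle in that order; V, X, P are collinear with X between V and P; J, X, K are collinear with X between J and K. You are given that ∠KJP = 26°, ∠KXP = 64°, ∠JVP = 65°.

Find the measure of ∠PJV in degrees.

∠PJV = 77°

1. ∠KVP = 26°  [same arc PK]
2. ∠KXV = 116°  [linear pair at X on VP]
3. ∠JKV = 38°  [△VXK]
4. ∠JPV = 38°  [same arc VJ]
5. ∠PJV = 77°  [△VJP]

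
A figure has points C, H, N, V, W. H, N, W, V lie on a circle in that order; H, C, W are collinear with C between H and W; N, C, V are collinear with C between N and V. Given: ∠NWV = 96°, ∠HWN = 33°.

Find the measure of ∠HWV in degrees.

1. ∠NHV = 84°  [cyclic HNWV, opposite ∠H+∠W]
2. ∠HVN = 33°  [same arc HN]
3. ∠HNV = 63°  [△HNV]
4. ∠HWV = 63°  [same arc HV]

∠HWV = 63°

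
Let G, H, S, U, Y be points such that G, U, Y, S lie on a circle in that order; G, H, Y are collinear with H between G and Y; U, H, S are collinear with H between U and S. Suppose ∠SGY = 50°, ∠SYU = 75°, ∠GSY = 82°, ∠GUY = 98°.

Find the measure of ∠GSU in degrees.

1. ∠GYS = 48°  [△GYS]
2. ∠SGU = 105°  [cyclic GUYS, opposite ∠G+∠Y]
3. ∠GUS = 48°  [same arc GS]
4. ∠GSU = 27°  [△GUS]

∠GSU = 27°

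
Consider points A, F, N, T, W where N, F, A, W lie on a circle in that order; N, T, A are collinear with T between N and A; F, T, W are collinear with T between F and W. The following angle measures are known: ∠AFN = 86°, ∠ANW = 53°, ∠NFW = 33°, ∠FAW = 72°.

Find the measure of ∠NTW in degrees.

∠NTW = 88°

1. ∠AWN = 94°  [cyclic NFAW, opposite ∠F+∠W]
2. ∠AFW = 53°  [same arc AW]
3. ∠NAW = 33°  [△NAW]
4. ∠AWF = 55°  [△FAW]
5. ∠ATW = 92°  [△ATW]
6. ∠NTW = 88°  [linear pair at T on NA]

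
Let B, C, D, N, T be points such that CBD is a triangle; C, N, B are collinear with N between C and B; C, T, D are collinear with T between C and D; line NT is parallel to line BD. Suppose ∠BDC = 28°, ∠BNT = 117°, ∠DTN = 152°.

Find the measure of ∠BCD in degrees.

∠BCD = 89°

1. ∠CTN = 28°  [NT∥BD, corresponding at T]
2. ∠CNT = 63°  [linear pair at N on CB]
3. ∠NCT = 89°  [△CNT]
4. ∠BCD = 89°  [N on CB, T on CD]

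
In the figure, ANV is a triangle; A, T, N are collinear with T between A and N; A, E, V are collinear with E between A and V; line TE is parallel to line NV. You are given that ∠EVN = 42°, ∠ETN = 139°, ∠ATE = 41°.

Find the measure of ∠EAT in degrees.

∠EAT = 97°

1. ∠AVN = 42°  [E on ray VA]
2. ∠ANV = 41°  [TE∥NV, corresponding at T]
3. ∠NAV = 97°  [△ANV]
4. ∠EAT = 97°  [T on AN, E on AV]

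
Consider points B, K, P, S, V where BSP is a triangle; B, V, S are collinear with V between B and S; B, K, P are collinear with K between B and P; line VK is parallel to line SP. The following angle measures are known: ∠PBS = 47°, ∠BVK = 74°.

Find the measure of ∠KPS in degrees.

∠KPS = 59°

1. ∠KBV = 47°  [V on BS, K on BP]
2. ∠BKV = 59°  [△BVK]
3. ∠PKV = 121°  [linear pair at K on BP]
4. ∠KPS = 59°  [VK∥SP, co-interior at P–K]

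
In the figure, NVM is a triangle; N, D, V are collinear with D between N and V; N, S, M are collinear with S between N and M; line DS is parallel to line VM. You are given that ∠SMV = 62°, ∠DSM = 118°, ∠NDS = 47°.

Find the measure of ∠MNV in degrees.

∠MNV = 71°

1. ∠NMV = 62°  [S on ray MN]
2. ∠MVN = 47°  [DS∥VM, corresponding at D]
3. ∠MNV = 71°  [△NVM]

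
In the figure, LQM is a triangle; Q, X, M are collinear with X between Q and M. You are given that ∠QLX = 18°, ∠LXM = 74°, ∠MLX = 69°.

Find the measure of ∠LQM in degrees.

∠LQM = 56°

1. ∠LXQ = 106°  [linear pair at X on QM]
2. ∠LQX = 56°  [△LQX]
3. ∠LQM = 56°  [X on ray QM]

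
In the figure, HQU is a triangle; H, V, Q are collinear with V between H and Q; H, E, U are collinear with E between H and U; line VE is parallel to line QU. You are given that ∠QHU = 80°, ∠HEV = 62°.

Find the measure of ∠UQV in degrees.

∠UQV = 38°

1. ∠EHV = 80°  [V on HQ, E on HU]
2. ∠EVH = 38°  [△HVE]
3. ∠EVQ = 142°  [linear pair at V on HQ]
4. ∠UQV = 38°  [VE∥QU, co-interior at Q–V]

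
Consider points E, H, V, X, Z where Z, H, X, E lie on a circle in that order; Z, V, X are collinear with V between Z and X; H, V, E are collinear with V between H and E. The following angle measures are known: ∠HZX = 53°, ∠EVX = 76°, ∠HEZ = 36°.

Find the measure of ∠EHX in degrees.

∠EHX = 40°

1. ∠HVZ = 76°  [vertical angles at V]
2. ∠HXZ = 36°  [same arc ZH]
3. ∠HVX = 104°  [linear pair at V on ZX]
4. ∠EHX = 40°  [△HVX]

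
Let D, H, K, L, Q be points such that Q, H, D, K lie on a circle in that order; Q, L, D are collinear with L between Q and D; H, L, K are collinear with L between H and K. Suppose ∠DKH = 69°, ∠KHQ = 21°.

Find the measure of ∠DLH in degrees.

1. ∠DQH = 69°  [same arc HD]
2. ∠HLQ = 90°  [△QLH]
3. ∠DLH = 90°  [linear pair at L on QD]

∠DLH = 90°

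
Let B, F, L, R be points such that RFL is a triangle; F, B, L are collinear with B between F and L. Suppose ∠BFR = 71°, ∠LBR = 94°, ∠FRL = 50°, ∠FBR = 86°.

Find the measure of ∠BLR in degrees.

1. ∠LFR = 71°  [B on ray FL]
2. ∠FLR = 59°  [△RFL]
3. ∠BLR = 59°  [B on ray LF]

∠BLR = 59°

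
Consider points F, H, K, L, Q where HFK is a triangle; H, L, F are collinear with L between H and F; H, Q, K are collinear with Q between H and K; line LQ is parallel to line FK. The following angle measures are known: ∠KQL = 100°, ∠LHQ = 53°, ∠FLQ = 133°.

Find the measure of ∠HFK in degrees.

1. ∠HQL = 80°  [linear pair at Q on HK]
2. ∠HLQ = 47°  [△HLQ]
3. ∠HFK = 47°  [LQ∥FK, corresponding at L]

∠HFK = 47°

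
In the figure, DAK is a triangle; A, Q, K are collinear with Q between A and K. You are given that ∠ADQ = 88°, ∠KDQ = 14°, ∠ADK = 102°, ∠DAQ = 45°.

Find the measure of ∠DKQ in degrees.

1. ∠AQD = 47°  [△DAQ]
2. ∠DQK = 133°  [linear pair at Q on AK]
3. ∠DKQ = 33°  [△DQK]

∠DKQ = 33°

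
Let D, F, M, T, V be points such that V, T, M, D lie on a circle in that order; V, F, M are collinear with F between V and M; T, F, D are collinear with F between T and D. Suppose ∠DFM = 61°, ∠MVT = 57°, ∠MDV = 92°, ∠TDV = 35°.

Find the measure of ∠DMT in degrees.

∠DMT = 97°

1. ∠TFV = 61°  [vertical angles at F]
2. ∠DTV = 62°  [△VFT]
3. ∠DVT = 83°  [△VTD]
4. ∠DMT = 97°  [cyclic VTMD, opposite ∠V+∠M]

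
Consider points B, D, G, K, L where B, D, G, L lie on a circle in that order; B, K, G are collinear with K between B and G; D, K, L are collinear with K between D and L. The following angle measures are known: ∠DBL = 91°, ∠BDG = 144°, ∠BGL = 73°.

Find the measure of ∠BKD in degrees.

1. ∠BLG = 36°  [cyclic BDGL, opposite ∠D+∠L]
2. ∠BDL = 73°  [same arc BL]
3. ∠GBL = 71°  [△BGL]
4. ∠BLD = 16°  [△BDL]
5. ∠GDL = 71°  [same arc GL]
6. ∠BGD = 16°  [same arc BD]
7. ∠DKG = 93°  [△DKG]
8. ∠BKD = 87°  [linear pair at K on BG]

∠BKD = 87°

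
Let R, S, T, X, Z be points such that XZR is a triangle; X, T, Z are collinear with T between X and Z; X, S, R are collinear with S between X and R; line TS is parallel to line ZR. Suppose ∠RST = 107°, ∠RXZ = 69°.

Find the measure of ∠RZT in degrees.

1. ∠TSX = 73°  [linear pair at S on XR]
2. ∠SXT = 69°  [T on XZ, S on XR]
3. ∠STX = 38°  [△XTS]
4. ∠STZ = 142°  [linear pair at T on XZ]
5. ∠RZT = 38°  [TS∥ZR, co-interior at Z–T]

∠RZT = 38°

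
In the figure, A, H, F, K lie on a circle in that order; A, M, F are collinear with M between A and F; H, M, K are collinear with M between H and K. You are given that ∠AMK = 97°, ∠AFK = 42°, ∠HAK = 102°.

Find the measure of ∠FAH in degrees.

∠FAH = 55°

1. ∠FMH = 97°  [vertical angles at M]
2. ∠AHK = 42°  [same arc AK]
3. ∠AMH = 83°  [linear pair at M on AF]
4. ∠FAH = 55°  [△AMH]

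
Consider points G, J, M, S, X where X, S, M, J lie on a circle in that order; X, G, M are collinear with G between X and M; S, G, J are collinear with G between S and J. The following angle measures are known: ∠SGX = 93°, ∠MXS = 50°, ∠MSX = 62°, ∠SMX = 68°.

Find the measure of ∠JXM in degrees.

1. ∠JGM = 93°  [vertical angles at G]
2. ∠MJS = 50°  [same arc SM]
3. ∠MJX = 118°  [cyclic XSMJ, opposite ∠S+∠J]
4. ∠JMX = 37°  [△MGJ]
5. ∠JXM = 25°  [△XMJ]

∠JXM = 25°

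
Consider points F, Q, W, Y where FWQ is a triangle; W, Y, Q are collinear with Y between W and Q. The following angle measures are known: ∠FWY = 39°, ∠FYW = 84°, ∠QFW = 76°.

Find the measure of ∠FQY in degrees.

∠FQY = 65°

1. ∠FWQ = 39°  [Y on ray WQ]
2. ∠FQW = 65°  [△FWQ]
3. ∠FQY = 65°  [Y on ray QW]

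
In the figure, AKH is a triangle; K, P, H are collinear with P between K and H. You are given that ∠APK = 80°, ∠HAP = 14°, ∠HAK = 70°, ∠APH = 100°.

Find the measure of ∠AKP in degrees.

1. ∠AHP = 66°  [△APH]
2. ∠AHK = 66°  [P on ray HK]
3. ∠AKH = 44°  [△AKH]
4. ∠AKP = 44°  [P on ray KH]

∠AKP = 44°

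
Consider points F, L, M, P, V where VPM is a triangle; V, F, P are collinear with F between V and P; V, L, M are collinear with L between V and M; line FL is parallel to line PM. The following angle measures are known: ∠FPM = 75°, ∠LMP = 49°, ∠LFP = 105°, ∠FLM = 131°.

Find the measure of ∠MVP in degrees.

1. ∠MPV = 75°  [F on ray PV]
2. ∠PMV = 49°  [L on ray MV]
3. ∠MVP = 56°  [△VPM]

∠MVP = 56°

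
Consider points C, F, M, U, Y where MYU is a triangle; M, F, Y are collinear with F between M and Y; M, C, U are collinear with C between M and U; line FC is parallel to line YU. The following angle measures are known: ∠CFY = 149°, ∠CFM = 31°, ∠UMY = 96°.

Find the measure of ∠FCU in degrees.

∠FCU = 127°

1. ∠MYU = 31°  [FC∥YU, corresponding at F]
2. ∠MUY = 53°  [△MYU]
3. ∠FCM = 53°  [FC∥YU, corresponding at C]
4. ∠FCU = 127°  [linear pair at C on MU]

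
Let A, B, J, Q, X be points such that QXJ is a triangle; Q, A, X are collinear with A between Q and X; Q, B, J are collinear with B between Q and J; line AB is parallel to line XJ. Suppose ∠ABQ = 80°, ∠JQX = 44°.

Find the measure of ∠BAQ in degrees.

∠BAQ = 56°

1. ∠QJX = 80°  [AB∥XJ, corresponding at B]
2. ∠JXQ = 56°  [△QXJ]
3. ∠BAQ = 56°  [AB∥XJ, corresponding at A]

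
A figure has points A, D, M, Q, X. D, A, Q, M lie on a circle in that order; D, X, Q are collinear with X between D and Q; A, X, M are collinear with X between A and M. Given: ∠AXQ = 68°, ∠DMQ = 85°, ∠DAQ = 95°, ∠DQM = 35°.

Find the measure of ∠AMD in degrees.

1. ∠DXM = 68°  [vertical angles at X]
2. ∠MDQ = 60°  [△DQM]
3. ∠AMD = 52°  [△DXM]

∠AMD = 52°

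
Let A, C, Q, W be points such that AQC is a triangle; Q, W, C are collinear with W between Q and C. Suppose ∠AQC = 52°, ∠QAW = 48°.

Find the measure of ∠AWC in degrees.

∠AWC = 100°

1. ∠AQW = 52°  [W on ray QC]
2. ∠AWQ = 80°  [△AQW]
3. ∠AWC = 100°  [linear pair at W on QC]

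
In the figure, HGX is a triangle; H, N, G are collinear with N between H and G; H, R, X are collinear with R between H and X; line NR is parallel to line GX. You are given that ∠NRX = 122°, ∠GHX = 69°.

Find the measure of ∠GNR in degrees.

∠GNR = 127°

1. ∠HRN = 58°  [linear pair at R on HX]
2. ∠NHR = 69°  [N on HG, R on HX]
3. ∠HNR = 53°  [△HNR]
4. ∠GNR = 127°  [linear pair at N on HG]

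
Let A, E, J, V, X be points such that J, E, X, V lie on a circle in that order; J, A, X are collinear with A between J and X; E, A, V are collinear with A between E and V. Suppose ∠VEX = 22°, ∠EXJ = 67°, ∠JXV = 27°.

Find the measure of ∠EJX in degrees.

1. ∠EAX = 91°  [△EAX]
2. ∠JEV = 27°  [same arc JV]
3. ∠EAJ = 89°  [linear pair at A on JX]
4. ∠EJX = 64°  [△JAE]

∠EJX = 64°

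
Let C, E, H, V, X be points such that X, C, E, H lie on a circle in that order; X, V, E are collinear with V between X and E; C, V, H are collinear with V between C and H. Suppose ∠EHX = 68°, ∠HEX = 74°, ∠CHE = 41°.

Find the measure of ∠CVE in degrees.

1. ∠ECX = 112°  [cyclic XCEH, opposite ∠C+∠H]
2. ∠EXH = 38°  [△XEH]
3. ∠CXE = 41°  [same arc CE]
4. ∠CEX = 27°  [△XCE]
5. ∠ECH = 38°  [same arc EH]
6. ∠CVE = 115°  [△CVE]

∠CVE = 115°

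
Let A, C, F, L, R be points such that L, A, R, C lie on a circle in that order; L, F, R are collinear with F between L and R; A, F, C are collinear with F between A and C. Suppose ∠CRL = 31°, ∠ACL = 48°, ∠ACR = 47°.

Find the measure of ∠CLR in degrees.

1. ∠CFR = 102°  [△RFC]
2. ∠CFL = 78°  [linear pair at F on LR]
3. ∠CLR = 54°  [△LFC]

∠CLR = 54°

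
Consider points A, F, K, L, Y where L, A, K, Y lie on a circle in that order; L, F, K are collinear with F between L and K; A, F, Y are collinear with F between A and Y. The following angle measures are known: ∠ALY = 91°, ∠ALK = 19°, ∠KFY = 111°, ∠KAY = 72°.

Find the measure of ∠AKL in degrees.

1. ∠AFL = 111°  [vertical angles at F]
2. ∠AFK = 69°  [linear pair at F on LK]
3. ∠AKL = 39°  [△AFK]

∠AKL = 39°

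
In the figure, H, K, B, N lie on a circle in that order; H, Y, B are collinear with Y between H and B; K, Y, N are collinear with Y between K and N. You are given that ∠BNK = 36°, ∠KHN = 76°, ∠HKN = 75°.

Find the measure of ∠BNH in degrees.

∠BNH = 65°

1. ∠KBN = 104°  [cyclic HKBN, opposite ∠H+∠B]
2. ∠HBN = 75°  [same arc HN]
3. ∠BKN = 40°  [△KBN]
4. ∠BHN = 40°  [same arc BN]
5. ∠BNH = 65°  [△HBN]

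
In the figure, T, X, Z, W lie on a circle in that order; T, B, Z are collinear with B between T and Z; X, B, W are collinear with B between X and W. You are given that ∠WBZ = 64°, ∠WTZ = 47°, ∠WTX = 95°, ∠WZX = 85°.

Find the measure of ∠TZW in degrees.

∠TZW = 68°

1. ∠TBW = 116°  [linear pair at B on TZ]
2. ∠TWX = 17°  [△TBW]
3. ∠TXW = 68°  [△TXW]
4. ∠TZW = 68°  [same arc TW]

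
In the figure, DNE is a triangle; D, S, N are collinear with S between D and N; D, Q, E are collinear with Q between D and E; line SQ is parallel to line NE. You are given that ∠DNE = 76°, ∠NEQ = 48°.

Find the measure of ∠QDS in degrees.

∠QDS = 56°

1. ∠DEN = 48°  [Q on ray ED]
2. ∠EDN = 56°  [△DNE]
3. ∠QDS = 56°  [S on DN, Q on DE]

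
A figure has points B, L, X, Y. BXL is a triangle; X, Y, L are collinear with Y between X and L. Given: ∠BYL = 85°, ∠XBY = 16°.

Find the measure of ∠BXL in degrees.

∠BXL = 69°

1. ∠BYX = 95°  [linear pair at Y on XL]
2. ∠BXY = 69°  [△BXY]
3. ∠BXL = 69°  [Y on ray XL]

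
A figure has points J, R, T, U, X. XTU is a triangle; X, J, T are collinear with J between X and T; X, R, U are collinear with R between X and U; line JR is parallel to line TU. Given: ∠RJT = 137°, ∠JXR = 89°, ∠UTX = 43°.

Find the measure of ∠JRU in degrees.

1. ∠RJX = 43°  [linear pair at J on XT]
2. ∠JRX = 48°  [△XJR]
3. ∠JRU = 132°  [linear pair at R on XU]

∠JRU = 132°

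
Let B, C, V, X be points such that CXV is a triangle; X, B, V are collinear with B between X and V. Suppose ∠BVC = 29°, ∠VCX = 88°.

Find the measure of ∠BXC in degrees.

∠BXC = 63°

1. ∠CVX = 29°  [B on ray VX]
2. ∠CXV = 63°  [△CXV]
3. ∠BXC = 63°  [B on ray XV]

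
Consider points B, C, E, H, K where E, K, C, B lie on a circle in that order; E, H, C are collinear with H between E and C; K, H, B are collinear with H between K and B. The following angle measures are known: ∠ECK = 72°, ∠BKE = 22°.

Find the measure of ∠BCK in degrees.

1. ∠EBK = 72°  [same arc EK]
2. ∠BEK = 86°  [△EKB]
3. ∠BCK = 94°  [cyclic EKCB, opposite ∠E+∠C]

∠BCK = 94°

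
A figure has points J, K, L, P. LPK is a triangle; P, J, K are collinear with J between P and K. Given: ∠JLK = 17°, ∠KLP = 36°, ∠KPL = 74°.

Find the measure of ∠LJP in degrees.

1. ∠LKP = 70°  [△LPK]
2. ∠JKL = 70°  [J on ray KP]
3. ∠KJL = 93°  [△LJK]
4. ∠LJP = 87°  [linear pair at J on PK]

∠LJP = 87°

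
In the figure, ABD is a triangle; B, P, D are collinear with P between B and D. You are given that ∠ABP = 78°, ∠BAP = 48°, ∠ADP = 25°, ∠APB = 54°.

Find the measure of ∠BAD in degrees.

1. ∠ABD = 78°  [P on ray BD]
2. ∠ADB = 25°  [P on ray DB]
3. ∠BAD = 77°  [△ABD]

∠BAD = 77°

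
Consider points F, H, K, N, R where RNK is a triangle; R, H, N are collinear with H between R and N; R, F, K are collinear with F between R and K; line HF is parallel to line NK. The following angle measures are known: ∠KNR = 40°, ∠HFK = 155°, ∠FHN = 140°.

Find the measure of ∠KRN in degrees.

∠KRN = 115°

1. ∠FHR = 40°  [HF∥NK, corresponding at H]
2. ∠HFR = 25°  [linear pair at F on RK]
3. ∠FRH = 115°  [△RHF]
4. ∠KRN = 115°  [H on RN, F on RK]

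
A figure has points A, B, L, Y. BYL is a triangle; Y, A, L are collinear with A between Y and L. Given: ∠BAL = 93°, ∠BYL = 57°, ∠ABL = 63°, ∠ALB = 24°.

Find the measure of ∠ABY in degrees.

1. ∠BAY = 87°  [linear pair at A on YL]
2. ∠AYB = 57°  [A on ray YL]
3. ∠ABY = 36°  [△BYA]

∠ABY = 36°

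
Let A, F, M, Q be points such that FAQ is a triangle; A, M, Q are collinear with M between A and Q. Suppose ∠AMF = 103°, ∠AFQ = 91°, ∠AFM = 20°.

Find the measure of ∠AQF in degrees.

1. ∠FAM = 57°  [△FAM]
2. ∠FAQ = 57°  [M on ray AQ]
3. ∠AQF = 32°  [△FAQ]

∠AQF = 32°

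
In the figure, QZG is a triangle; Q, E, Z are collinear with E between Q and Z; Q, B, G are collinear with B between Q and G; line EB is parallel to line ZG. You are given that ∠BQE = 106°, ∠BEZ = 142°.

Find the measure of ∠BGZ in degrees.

∠BGZ = 36°

1. ∠BEQ = 38°  [linear pair at E on QZ]
2. ∠EBQ = 36°  [△QEB]
3. ∠EBG = 144°  [linear pair at B on QG]
4. ∠BGZ = 36°  [EB∥ZG, co-interior at G–B]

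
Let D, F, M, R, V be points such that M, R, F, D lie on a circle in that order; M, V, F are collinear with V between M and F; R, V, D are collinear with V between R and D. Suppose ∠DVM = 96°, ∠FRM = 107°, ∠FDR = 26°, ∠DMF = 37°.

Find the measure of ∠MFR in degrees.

∠MFR = 47°

1. ∠FVR = 96°  [vertical angles at V]
2. ∠DRF = 37°  [same arc FD]
3. ∠MFR = 47°  [△RVF]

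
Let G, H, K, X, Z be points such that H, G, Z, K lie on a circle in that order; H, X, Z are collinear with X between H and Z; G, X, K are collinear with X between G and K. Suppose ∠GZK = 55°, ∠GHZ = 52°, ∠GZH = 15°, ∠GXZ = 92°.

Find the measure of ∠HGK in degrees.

∠HGK = 40°

1. ∠GHK = 125°  [cyclic HGZK, opposite ∠H+∠Z]
2. ∠GKH = 15°  [same arc HG]
3. ∠HGK = 40°  [△HGK]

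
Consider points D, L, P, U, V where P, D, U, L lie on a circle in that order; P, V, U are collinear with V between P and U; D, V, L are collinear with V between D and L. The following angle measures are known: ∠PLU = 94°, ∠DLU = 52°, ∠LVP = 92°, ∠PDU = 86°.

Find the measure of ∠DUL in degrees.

∠DUL = 82°

1. ∠DPU = 52°  [same arc DU]
2. ∠DVU = 92°  [vertical angles at V]
3. ∠DUP = 42°  [△PDU]
4. ∠LDU = 46°  [△DVU]
5. ∠DUL = 82°  [△DUL]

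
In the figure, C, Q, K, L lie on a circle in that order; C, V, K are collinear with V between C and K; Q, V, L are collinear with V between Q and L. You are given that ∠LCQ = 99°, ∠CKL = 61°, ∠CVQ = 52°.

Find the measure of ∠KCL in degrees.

∠KCL = 32°

1. ∠CQL = 61°  [same arc CL]
2. ∠KVL = 52°  [vertical angles at V]
3. ∠CLQ = 20°  [△CQL]
4. ∠CVL = 128°  [linear pair at V on CK]
5. ∠KCL = 32°  [△CVL]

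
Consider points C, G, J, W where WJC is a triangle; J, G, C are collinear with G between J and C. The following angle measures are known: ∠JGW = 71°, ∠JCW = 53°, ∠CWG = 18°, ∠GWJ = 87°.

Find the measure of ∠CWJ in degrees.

1. ∠GJW = 22°  [△WJG]
2. ∠CJW = 22°  [G on ray JC]
3. ∠CWJ = 105°  [△WJC]

∠CWJ = 105°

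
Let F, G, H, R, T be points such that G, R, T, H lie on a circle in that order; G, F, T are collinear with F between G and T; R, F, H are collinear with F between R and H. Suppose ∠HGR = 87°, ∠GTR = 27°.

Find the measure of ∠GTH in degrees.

∠GTH = 66°

1. ∠GHR = 27°  [same arc GR]
2. ∠GRH = 66°  [△GRH]
3. ∠GTH = 66°  [same arc GH]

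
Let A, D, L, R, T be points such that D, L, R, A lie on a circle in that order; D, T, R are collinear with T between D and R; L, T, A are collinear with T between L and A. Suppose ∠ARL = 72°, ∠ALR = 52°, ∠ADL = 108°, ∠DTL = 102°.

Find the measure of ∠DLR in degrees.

1. ∠LAR = 56°  [△LRA]
2. ∠LTR = 78°  [linear pair at T on DR]
3. ∠LDR = 56°  [same arc LR]
4. ∠DRL = 50°  [△LTR]
5. ∠DLR = 74°  [△DLR]

∠DLR = 74°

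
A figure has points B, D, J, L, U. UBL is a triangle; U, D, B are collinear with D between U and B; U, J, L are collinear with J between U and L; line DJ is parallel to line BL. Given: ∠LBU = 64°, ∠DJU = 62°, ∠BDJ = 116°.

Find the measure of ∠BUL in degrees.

∠BUL = 54°

1. ∠JDU = 64°  [DJ∥BL, corresponding at D]
2. ∠DUJ = 54°  [△UDJ]
3. ∠BUL = 54°  [D on UB, J on UL]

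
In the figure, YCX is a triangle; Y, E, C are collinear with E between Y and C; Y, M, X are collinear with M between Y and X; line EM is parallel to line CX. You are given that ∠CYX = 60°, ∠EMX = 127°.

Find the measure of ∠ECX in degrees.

∠ECX = 67°

1. ∠EYM = 60°  [E on YC, M on YX]
2. ∠EMY = 53°  [linear pair at M on YX]
3. ∠MEY = 67°  [△YEM]
4. ∠CEM = 113°  [linear pair at E on YC]
5. ∠ECX = 67°  [EM∥CX, co-interior at C–E]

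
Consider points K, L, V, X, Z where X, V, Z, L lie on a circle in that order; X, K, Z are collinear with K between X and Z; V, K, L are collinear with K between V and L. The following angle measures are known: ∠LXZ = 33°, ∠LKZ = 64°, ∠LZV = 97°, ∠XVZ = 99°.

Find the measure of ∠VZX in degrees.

∠VZX = 31°

1. ∠LVZ = 33°  [same arc ZL]
2. ∠VKX = 64°  [vertical angles at K]
3. ∠VKZ = 116°  [linear pair at K on XZ]
4. ∠VZX = 31°  [△VKZ]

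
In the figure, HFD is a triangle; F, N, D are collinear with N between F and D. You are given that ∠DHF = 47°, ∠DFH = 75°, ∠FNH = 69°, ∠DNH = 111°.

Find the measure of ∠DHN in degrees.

∠DHN = 11°

1. ∠FDH = 58°  [△HFD]
2. ∠HDN = 58°  [N on ray DF]
3. ∠DHN = 11°  [△HND]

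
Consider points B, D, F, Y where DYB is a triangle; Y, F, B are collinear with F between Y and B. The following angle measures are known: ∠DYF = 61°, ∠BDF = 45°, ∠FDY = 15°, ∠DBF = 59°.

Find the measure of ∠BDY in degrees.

∠BDY = 60°

1. ∠BYD = 61°  [F on ray YB]
2. ∠DBY = 59°  [F on ray BY]
3. ∠BDY = 60°  [△DYB]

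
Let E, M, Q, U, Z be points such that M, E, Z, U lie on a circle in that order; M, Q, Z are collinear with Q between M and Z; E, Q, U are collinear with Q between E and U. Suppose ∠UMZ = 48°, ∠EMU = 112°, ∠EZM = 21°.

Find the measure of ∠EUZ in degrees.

∠EUZ = 64°

1. ∠UEZ = 48°  [same arc ZU]
2. ∠EZU = 68°  [cyclic MEZU, opposite ∠M+∠Z]
3. ∠EUZ = 64°  [△EZU]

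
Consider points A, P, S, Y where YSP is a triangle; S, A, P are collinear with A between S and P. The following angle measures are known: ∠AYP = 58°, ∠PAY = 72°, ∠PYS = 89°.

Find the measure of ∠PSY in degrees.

∠PSY = 41°

1. ∠APY = 50°  [△YAP]
2. ∠SPY = 50°  [A on ray PS]
3. ∠PSY = 41°  [△YSP]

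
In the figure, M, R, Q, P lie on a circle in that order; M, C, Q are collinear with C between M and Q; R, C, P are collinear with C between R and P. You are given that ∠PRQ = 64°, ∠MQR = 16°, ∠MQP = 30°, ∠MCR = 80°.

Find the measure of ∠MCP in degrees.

∠MCP = 100°

1. ∠PMQ = 64°  [same arc QP]
2. ∠MPR = 16°  [same arc MR]
3. ∠MCP = 100°  [△MCP]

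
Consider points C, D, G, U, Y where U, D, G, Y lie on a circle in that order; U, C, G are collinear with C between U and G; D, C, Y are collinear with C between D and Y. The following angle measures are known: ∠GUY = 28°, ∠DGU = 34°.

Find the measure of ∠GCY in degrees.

∠GCY = 62°

1. ∠DYU = 34°  [same arc UD]
2. ∠UCY = 118°  [△UCY]
3. ∠GCY = 62°  [linear pair at C on UG]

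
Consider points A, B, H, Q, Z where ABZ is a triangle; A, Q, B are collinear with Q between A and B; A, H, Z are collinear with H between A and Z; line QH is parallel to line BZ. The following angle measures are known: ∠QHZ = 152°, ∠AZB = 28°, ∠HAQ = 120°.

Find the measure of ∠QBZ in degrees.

1. ∠AHQ = 28°  [linear pair at H on AZ]
2. ∠AQH = 32°  [△AQH]
3. ∠BQH = 148°  [linear pair at Q on AB]
4. ∠QBZ = 32°  [QH∥BZ, co-interior at B–Q]

∠QBZ = 32°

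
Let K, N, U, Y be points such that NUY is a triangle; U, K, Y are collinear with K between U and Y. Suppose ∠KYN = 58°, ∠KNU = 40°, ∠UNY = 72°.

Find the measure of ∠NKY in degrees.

1. ∠NYU = 58°  [K on ray YU]
2. ∠NUY = 50°  [△NUY]
3. ∠KUN = 50°  [K on ray UY]
4. ∠NKU = 90°  [△NUK]
5. ∠NKY = 90°  [linear pair at K on UY]

∠NKY = 90°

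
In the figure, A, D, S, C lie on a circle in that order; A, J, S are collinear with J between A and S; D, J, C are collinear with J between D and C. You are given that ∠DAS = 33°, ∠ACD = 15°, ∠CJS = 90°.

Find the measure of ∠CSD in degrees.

∠CSD = 72°

1. ∠DCS = 33°  [same arc DS]
2. ∠ASD = 15°  [same arc AD]
3. ∠AJD = 90°  [vertical angles at J]
4. ∠DJS = 90°  [linear pair at J on AS]
5. ∠CDS = 75°  [△DJS]
6. ∠CSD = 72°  [△DSC]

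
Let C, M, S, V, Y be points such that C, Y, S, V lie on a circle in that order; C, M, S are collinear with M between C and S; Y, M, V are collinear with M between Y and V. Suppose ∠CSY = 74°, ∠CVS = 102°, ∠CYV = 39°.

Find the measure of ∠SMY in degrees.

1. ∠CYS = 78°  [cyclic CYSV, opposite ∠Y+∠V]
2. ∠SCY = 28°  [△CYS]
3. ∠CMY = 113°  [△CMY]
4. ∠SMY = 67°  [linear pair at M on CS]

∠SMY = 67°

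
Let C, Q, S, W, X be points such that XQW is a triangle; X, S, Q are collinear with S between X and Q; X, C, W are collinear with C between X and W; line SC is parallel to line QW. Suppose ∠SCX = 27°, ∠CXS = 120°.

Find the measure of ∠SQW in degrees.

1. ∠CSX = 33°  [△XSC]
2. ∠CSQ = 147°  [linear pair at S on XQ]
3. ∠SQW = 33°  [SC∥QW, co-interior at Q–S]

∠SQW = 33°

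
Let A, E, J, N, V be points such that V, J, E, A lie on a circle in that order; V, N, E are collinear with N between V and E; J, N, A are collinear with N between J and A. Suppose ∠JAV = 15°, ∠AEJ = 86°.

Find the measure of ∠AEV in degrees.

∠AEV = 71°

1. ∠AVJ = 94°  [cyclic VJEA, opposite ∠V+∠E]
2. ∠AJV = 71°  [△VJA]
3. ∠AEV = 71°  [same arc VA]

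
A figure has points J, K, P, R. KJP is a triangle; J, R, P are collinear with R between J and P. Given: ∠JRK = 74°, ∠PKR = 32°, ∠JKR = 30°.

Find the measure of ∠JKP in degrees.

∠JKP = 62°

1. ∠KJR = 76°  [△KJR]
2. ∠KRP = 106°  [linear pair at R on JP]
3. ∠KPR = 42°  [△KRP]
4. ∠KJP = 76°  [R on ray JP]
5. ∠JPK = 42°  [R on ray PJ]
6. ∠JKP = 62°  [△KJP]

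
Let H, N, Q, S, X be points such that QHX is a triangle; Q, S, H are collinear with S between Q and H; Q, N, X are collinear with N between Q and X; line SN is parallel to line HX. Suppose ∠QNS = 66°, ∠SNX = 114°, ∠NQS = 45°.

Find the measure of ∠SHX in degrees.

∠SHX = 69°

1. ∠NSQ = 69°  [△QSN]
2. ∠HSN = 111°  [linear pair at S on QH]
3. ∠SHX = 69°  [SN∥HX, co-interior at H–S]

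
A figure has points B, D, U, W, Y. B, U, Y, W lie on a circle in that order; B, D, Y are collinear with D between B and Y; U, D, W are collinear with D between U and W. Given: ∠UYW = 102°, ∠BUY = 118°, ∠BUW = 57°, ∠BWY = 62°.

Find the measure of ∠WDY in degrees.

∠WDY = 106°

1. ∠UBW = 78°  [cyclic BUYW, opposite ∠B+∠Y]
2. ∠BYW = 57°  [same arc BW]
3. ∠BWU = 45°  [△BUW]
4. ∠WBY = 61°  [△BYW]
5. ∠BDW = 74°  [△BDW]
6. ∠WDY = 106°  [linear pair at D on BY]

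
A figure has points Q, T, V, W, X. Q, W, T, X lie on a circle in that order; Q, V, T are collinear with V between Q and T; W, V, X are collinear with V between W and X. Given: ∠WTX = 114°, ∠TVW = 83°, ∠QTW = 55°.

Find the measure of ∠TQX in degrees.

1. ∠QVX = 83°  [vertical angles at V]
2. ∠QXW = 55°  [same arc QW]
3. ∠TQX = 42°  [△QVX]

∠TQX = 42°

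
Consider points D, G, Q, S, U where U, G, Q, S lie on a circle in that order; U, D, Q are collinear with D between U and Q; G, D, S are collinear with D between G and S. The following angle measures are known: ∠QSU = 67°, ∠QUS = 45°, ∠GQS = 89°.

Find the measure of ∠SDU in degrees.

1. ∠SQU = 68°  [△UQS]
2. ∠QGS = 45°  [same arc QS]
3. ∠GSQ = 46°  [△GQS]
4. ∠QDS = 66°  [△QDS]
5. ∠SDU = 114°  [linear pair at D on UQ]

∠SDU = 114°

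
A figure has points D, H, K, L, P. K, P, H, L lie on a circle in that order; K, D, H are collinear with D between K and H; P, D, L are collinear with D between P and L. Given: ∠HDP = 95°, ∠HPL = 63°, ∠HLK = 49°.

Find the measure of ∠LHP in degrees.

∠LHP = 90°

1. ∠KDL = 95°  [vertical angles at D]
2. ∠HKL = 63°  [same arc HL]
3. ∠KHL = 68°  [△KHL]
4. ∠HDL = 85°  [linear pair at D on KH]
5. ∠HLP = 27°  [△HDL]
6. ∠LHP = 90°  [△PHL]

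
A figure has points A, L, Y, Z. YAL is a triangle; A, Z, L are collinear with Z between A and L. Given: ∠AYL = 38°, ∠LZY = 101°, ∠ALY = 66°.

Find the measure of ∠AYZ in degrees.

∠AYZ = 25°

1. ∠LAY = 76°  [△YAL]
2. ∠AZY = 79°  [linear pair at Z on AL]
3. ∠YAZ = 76°  [Z on ray AL]
4. ∠AYZ = 25°  [△YAZ]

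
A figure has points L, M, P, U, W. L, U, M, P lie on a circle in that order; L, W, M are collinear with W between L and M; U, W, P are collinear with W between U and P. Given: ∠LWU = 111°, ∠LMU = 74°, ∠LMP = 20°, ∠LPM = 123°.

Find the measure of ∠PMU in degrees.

∠PMU = 94°

1. ∠MWP = 111°  [vertical angles at W]
2. ∠MWU = 69°  [linear pair at W on LM]
3. ∠MUP = 37°  [△UWM]
4. ∠MPU = 49°  [△MWP]
5. ∠PMU = 94°  [△UMP]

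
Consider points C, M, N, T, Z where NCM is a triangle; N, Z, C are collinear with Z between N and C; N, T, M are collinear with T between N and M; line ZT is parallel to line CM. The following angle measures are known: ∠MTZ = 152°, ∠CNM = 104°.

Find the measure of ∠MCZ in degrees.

1. ∠NTZ = 28°  [linear pair at T on NM]
2. ∠TNZ = 104°  [Z on NC, T on NM]
3. ∠NZT = 48°  [△NZT]
4. ∠CZT = 132°  [linear pair at Z on NC]
5. ∠MCZ = 48°  [ZT∥CM, co-interior at C–Z]

∠MCZ = 48°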